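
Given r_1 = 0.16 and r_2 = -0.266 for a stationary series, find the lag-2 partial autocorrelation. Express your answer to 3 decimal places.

-0.299

φ_{22} = (r_2 − r_1²) / (1 − r_1²)
r_1² = (0.16)² = 0.0256
Numerator = -0.266 − 0.0256 = -0.2916; denominator = 1 − 0.0256 = 0.9744
φ_{22} = -0.2916 / 0.9744 = -0.299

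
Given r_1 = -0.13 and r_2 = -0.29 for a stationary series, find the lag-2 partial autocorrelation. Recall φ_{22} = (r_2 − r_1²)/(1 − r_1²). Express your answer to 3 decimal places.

-0.312

φ_{22} = (r_2 − r_1²) / (1 − r_1²)
r_1² = (-0.13)² = 0.0169
Numerator = -0.29 − 0.0169 = -0.3069; denominator = 1 − 0.0169 = 0.9831
φ_{22} = -0.3069 / 0.9831 = -0.312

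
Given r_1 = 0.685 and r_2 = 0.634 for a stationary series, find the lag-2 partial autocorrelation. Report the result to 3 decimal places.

0.310

φ_{22} = (r_2 − r_1²) / (1 − r_1²)
r_1² = (0.685)² = 0.469225
Numerator = 0.634 − 0.4692 = 0.1648; denominator = 1 − 0.4692 = 0.5308
φ_{22} = 0.1648 / 0.5308 = 0.310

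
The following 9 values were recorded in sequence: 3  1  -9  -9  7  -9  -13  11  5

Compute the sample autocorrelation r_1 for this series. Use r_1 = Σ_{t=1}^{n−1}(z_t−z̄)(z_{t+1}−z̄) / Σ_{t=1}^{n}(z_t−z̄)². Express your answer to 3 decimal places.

-0.091

Mean z̄ = (3 + 1 − 9 − 9 + 7 − 9 − 13 + 11 + 5)/9 = -1.4444
Numerator Σ_{t=1}^{8}(z_t−z̄)(z_{t+1}−z̄) = -54.4198
Denominator Σ(z_t−z̄)² = 598.2222
r_1 = -54.4198 / 598.2222 = -0.091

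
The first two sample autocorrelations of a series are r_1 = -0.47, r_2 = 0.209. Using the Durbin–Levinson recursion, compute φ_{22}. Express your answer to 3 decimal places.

φ_{22} = (r_2 − r_1²) / (1 − r_1²)
r_1² = (-0.47)² = 0.2209
Numerator = 0.209 − 0.2209 = -0.0119; denominator = 1 − 0.2209 = 0.7791
φ_{22} = -0.0119 / 0.7791 = -0.015

-0.015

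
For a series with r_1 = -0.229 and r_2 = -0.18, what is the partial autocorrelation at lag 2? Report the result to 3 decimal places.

φ_{22} = (r_2 − r_1²) / (1 − r_1²)
r_1² = (-0.229)² = 0.052441
Numerator = -0.18 − 0.0524 = -0.2324; denominator = 1 − 0.0524 = 0.9476
φ_{22} = -0.2324 / 0.9476 = -0.245

-0.245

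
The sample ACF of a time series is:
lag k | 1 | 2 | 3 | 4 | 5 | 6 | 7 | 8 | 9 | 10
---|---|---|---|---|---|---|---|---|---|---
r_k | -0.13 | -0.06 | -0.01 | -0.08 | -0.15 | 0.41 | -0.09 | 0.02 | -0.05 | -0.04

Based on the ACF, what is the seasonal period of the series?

The largest autocorrelation is r_6 = 0.41; the remaining lags stay at or below 0.02.
The dominant spike at lag 6 indicates a seasonal period of 6.

6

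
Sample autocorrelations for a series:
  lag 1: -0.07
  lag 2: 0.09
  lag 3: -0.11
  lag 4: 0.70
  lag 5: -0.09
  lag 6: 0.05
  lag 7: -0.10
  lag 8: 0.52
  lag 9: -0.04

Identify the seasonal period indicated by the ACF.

4

The largest autocorrelation is r_4 = 0.70, with a weaker echo at lag 8 (0.52); the remaining lags stay at or below 0.09.
The dominant spike at lag 4 indicates a seasonal period of 4.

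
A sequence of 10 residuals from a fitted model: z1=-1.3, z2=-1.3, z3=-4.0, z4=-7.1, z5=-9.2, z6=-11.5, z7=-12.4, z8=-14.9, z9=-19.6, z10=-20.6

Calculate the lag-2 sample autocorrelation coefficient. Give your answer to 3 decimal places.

0.366

Mean z̄ = (-1.3 − 1.3 − 4.0 − 7.1 − 9.2 − 11.5 − 12.4 − 14.9 − 19.6 − 20.6)/10 = -10.1900
Numerator Σ_{t=1}^{8}(z_t−z̄)(z_{t+2}−z̄) = 158.3888
Denominator Σ(z_t−z̄)² = 432.6090
r_2 = 158.3888 / 432.6090 = 0.366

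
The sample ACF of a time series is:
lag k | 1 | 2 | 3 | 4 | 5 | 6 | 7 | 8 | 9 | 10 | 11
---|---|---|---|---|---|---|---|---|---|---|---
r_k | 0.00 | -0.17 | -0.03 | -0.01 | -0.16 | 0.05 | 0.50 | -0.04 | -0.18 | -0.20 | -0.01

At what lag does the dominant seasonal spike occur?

7

The largest autocorrelation is r_7 = 0.50; the remaining lags stay at or below 0.05.
The dominant spike at lag 7 indicates a seasonal period of 7.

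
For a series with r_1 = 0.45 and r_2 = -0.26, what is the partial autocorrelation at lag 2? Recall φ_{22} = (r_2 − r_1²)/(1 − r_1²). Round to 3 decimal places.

φ_{22} = (r_2 − r_1²) / (1 − r_1²)
r_1² = (0.45)² = 0.2025
Numerator = -0.26 − 0.2025 = -0.4625; denominator = 1 − 0.2025 = 0.7975
φ_{22} = -0.4625 / 0.7975 = -0.580

-0.580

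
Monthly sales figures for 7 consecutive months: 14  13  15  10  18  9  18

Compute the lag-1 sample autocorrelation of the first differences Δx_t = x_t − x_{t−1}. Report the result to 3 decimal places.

-0.800

First differences Δx: -1, 2, -5, 8, -9, 9
Mean of differences = 0.6667
Numerator Σ(Δx_t−Δx̄)(Δx_{t+1}−Δx̄) = -202.7778
Denominator Σ(Δx_t−Δx̄)² = 253.3333
r_1(Δx) = -202.7778 / 253.3333 = -0.800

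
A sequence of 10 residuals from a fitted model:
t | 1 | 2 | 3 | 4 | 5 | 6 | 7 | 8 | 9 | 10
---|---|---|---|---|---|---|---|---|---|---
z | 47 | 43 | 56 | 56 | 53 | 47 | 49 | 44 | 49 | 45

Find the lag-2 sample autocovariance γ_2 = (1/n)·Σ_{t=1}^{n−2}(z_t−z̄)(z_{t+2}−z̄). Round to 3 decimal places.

-1.092

Mean z̄ = (47 + 43 + 56 + 56 + 53 + 47 + 49 + 44 + 49 + 45)/10 = 48.9000
Σ_{t=1}^{8}(z_t−z̄)(z_{t+2}−z̄) = -10.9200
γ_2 = -10.9200 / 10 = -1.092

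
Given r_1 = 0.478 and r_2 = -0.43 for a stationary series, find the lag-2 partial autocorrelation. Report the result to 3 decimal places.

φ_{22} = (r_2 − r_1²) / (1 − r_1²)
r_1² = (0.478)² = 0.228484
Numerator = -0.43 − 0.2285 = -0.6585; denominator = 1 − 0.2285 = 0.7715
φ_{22} = -0.6585 / 0.7715 = -0.853

-0.853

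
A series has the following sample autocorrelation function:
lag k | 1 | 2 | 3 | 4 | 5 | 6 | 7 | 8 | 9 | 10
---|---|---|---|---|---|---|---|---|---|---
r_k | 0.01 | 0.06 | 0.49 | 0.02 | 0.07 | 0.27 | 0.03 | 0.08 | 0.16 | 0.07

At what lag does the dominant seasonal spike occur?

3

The largest autocorrelation is r_3 = 0.49, with weaker echoes at lags 6 (0.27) and 9 (0.16); the remaining lags stay at or below 0.08.
The dominant spike at lag 3 indicates a seasonal period of 3.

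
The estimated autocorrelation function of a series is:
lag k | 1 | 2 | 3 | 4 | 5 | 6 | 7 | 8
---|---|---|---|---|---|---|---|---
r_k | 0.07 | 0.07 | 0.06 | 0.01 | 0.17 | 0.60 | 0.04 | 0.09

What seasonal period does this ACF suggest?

The largest autocorrelation is r_6 = 0.60; the remaining lags stay at or below 0.17.
The dominant spike at lag 6 indicates a seasonal period of 6.

6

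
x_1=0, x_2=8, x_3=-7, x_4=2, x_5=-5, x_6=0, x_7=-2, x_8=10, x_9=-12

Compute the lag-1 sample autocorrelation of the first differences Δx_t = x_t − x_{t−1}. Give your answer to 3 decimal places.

-0.615

First differences Δx: 8, -15, 9, -7, 5, -2, 12, -22
Mean of differences = -1.5000
Numerator Σ(Δx_t−Δx̄)(Δx_{t+1}−Δx̄) = -650.2500
Denominator Σ(Δx_t−Δx̄)² = 1058.0000
r_1(Δx) = -650.2500 / 1058.0000 = -0.615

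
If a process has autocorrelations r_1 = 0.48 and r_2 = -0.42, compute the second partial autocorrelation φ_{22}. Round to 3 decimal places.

-0.845

φ_{22} = (r_2 − r_1²) / (1 − r_1²)
r_1² = (0.48)² = 0.2304
Numerator = -0.42 − 0.2304 = -0.6504; denominator = 1 − 0.2304 = 0.7696
φ_{22} = -0.6504 / 0.7696 = -0.845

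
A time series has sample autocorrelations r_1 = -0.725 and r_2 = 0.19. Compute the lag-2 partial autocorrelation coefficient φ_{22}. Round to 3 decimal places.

φ_{22} = (r_2 − r_1²) / (1 − r_1²)
r_1² = (-0.725)² = 0.525625
Numerator = 0.19 − 0.5256 = -0.3356; denominator = 1 − 0.5256 = 0.4744
φ_{22} = -0.3356 / 0.4744 = -0.708

-0.708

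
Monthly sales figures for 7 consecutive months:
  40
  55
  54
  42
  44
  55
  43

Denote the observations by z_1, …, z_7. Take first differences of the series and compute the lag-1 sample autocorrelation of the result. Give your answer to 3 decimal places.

First differences Δz: 15, -1, -12, 2, 11, -12
Mean of differences = 0.5000
Numerator Σ(Δz_t−Δz̄)(Δz_{t+1}−Δz̄) = -137.2500
Denominator Σ(Δz_t−Δz̄)² = 637.5000
r_1(Δz) = -137.2500 / 637.5000 = -0.215

-0.215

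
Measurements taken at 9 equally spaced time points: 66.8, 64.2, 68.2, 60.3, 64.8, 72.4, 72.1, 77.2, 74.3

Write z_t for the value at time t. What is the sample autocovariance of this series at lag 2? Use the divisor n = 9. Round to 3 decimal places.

Mean z̄ = (66.8 + 64.2 + 68.2 + 60.3 + 64.8 + 72.4 + 72.1 + 77.2 + 74.3)/9 = 68.9222
Σ_{t=1}^{7}(z_t−z̄)(z_{t+2}−z̄) = 48.0179
γ_2 = 48.0179 / 9 = 5.335

5.335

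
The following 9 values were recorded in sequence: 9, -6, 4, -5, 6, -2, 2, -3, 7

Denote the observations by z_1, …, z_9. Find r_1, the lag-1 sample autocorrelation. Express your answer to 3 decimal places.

Mean z̄ = (9 − 6 + 4 − 5 + 6 − 2 + 2 − 3 + 7)/9 = 1.3333
Numerator Σ_{t=1}^{8}(z_t−z̄)(z_{t+1}−z̄) = -167.4444
Denominator Σ(z_t−z̄)² = 244.0000
r_1 = -167.4444 / 244.0000 = -0.686

-0.686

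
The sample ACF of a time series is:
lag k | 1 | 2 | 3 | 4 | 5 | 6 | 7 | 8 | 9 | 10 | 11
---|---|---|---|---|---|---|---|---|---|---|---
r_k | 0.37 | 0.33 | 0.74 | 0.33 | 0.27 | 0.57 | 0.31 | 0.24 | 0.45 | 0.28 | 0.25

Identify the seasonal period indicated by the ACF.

The largest autocorrelation is r_3 = 0.74, with weaker echoes at lags 6 (0.57) and 9 (0.45); the remaining lags stay at or below 0.37. The elevated value at lag 1 (0.37), dropping to 0.33 at lag 2, reflects decaying short-term dependence rather than seasonality.
The dominant spike at lag 3 indicates a seasonal period of 3.

3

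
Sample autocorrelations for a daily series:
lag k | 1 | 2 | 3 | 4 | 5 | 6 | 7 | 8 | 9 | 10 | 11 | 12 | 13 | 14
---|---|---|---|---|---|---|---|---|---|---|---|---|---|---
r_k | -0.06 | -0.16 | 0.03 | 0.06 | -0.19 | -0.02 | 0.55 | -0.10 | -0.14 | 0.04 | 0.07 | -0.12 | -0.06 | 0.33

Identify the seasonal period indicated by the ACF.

The largest autocorrelation is r_7 = 0.55, with a weaker echo at lag 14 (0.33); the remaining lags stay at or below 0.07.
The dominant spike at lag 7 indicates a seasonal period of 7.

7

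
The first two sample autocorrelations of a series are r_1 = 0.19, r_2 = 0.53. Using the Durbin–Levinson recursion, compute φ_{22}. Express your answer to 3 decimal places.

φ_{22} = (r_2 − r_1²) / (1 − r_1²)
r_1² = (0.19)² = 0.0361
Numerator = 0.53 − 0.0361 = 0.4939; denominator = 1 − 0.0361 = 0.9639
φ_{22} = 0.4939 / 0.9639 = 0.512

0.512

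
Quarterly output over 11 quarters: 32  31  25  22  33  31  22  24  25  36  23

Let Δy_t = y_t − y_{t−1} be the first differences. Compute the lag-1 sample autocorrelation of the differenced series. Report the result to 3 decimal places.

First differences Δy: -1, -6, -3, 11, -2, -9, 2, 1, 11, -13
Mean of differences = -0.9000
Numerator Σ(Δy_t−Δȳ)(Δy_{t+1}−Δȳ) = -157.3100
Denominator Σ(Δy_t−Δȳ)² = 538.9000
r_1(Δy) = -157.3100 / 538.9000 = -0.292

-0.292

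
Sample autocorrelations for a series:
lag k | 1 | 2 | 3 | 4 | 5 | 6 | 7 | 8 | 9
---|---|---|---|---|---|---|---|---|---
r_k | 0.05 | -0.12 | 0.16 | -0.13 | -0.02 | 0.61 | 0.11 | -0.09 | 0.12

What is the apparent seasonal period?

The largest autocorrelation is r_6 = 0.61; the remaining lags stay at or below 0.16.
The dominant spike at lag 6 indicates a seasonal period of 6.

6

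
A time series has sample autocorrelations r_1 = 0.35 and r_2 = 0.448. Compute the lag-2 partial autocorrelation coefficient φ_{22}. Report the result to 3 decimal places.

0.371

φ_{22} = (r_2 − r_1²) / (1 − r_1²)
r_1² = (0.35)² = 0.1225
Numerator = 0.448 − 0.1225 = 0.3255; denominator = 1 − 0.1225 = 0.8775
φ_{22} = 0.3255 / 0.8775 = 0.371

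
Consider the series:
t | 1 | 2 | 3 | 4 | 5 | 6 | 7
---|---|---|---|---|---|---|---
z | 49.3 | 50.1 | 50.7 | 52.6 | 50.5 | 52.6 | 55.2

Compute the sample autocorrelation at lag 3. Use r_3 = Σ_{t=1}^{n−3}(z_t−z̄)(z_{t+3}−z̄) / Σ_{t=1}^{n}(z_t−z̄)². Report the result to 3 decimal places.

0.085

Mean z̄ = (49.3 + 50.1 + 50.7 + 52.6 + 50.5 + 52.6 + 55.2)/7 = 51.5714
Deviations from mean: -2.2714, -1.4714, -0.8714, 1.0286, -1.0714, 1.0286, 3.6286
Numerator Σ_{t=1}^{4}(z_t−z̄)(z_{t+3}−z̄) = 2.0761
Denominator Σ(z_t−z̄)² = 24.5143
r_3 = 2.0761 / 24.5143 = 0.085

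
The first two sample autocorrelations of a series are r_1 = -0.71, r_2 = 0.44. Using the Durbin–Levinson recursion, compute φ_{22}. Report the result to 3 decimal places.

-0.129

φ_{22} = (r_2 − r_1²) / (1 − r_1²)
r_1² = (-0.71)² = 0.5041
Numerator = 0.44 − 0.5041 = -0.0641; denominator = 1 − 0.5041 = 0.4959
φ_{22} = -0.0641 / 0.4959 = -0.129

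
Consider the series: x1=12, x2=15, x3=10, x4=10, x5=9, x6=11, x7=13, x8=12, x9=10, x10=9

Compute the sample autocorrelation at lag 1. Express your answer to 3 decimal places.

0.176

Mean x̄ = (12 + 15 + 10 + 10 + 9 + 11 + 13 + 12 + 10 + 9)/10 = 11.1000
Numerator Σ_{t=1}^{9}(x_t−x̄)(x_{t+1}−x̄) = 5.7900
Denominator Σ(x_t−x̄)² = 32.9000
r_1 = 5.7900 / 32.9000 = 0.176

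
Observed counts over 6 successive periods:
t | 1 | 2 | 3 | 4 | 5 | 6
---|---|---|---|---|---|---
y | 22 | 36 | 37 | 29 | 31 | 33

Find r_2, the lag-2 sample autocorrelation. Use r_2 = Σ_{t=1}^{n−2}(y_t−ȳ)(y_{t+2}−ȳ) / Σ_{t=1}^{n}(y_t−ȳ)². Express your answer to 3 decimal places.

Mean ȳ = (22 + 36 + 37 + 29 + 31 + 33)/6 = 31.3333
Σ(y_t−ȳ)(y_{t+2}−ȳ) = (-52.8889) + (-10.8889) + (-1.8889) + (-3.8889) = -69.5556
Denominator Σ(y_t−ȳ)² = 149.3333
r_2 = -69.5556 / 149.3333 = -0.466

-0.466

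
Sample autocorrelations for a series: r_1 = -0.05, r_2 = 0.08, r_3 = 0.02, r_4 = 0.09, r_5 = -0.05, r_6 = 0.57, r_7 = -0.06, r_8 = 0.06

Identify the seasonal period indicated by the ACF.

6

The largest autocorrelation is r_6 = 0.57; the remaining lags stay at or below 0.09.
The dominant spike at lag 6 indicates a seasonal period of 6.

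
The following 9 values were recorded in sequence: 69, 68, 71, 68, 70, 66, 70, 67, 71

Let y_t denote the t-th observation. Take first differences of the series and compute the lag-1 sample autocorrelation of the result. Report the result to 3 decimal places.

First differences Δy: -1, 3, -3, 2, -4, 4, -3, 4
Mean of differences = 0.2500
Numerator Σ(Δy_t−Δȳ)(Δy_{t+1}−Δȳ) = -65.8125
Denominator Σ(Δy_t−Δȳ)² = 79.5000
r_1(Δy) = -65.8125 / 79.5000 = -0.828

-0.828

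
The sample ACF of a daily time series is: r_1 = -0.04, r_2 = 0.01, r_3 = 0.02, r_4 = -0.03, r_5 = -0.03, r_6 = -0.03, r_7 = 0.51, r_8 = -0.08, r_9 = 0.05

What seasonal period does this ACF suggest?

7

The largest autocorrelation is r_7 = 0.51; the remaining lags stay at or below 0.05.
The dominant spike at lag 7 indicates a seasonal period of 7.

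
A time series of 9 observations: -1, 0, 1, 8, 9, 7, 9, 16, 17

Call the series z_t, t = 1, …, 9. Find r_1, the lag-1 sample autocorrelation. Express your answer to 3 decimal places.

0.596

Mean z̄ = (-1 + 0 + 1 + 8 + 9 + 7 + 9 + 16 + 17)/9 = 7.3333
Numerator Σ_{t=1}^{8}(z_t−z̄)(z_{t+1}−z̄) = 201.5556
Denominator Σ(z_t−z̄)² = 338.0000
r_1 = 201.5556 / 338.0000 = 0.596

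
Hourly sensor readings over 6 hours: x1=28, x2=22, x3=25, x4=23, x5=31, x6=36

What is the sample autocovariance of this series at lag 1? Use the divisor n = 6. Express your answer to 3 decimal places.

Mean x̄ = (28 + 22 + 25 + 23 + 31 + 36)/6 = 27.5000
Σ_{t=1}^{5}(x_t−x̄)(x_{t+1}−x̄) = 36.2500
γ_1 = 36.2500 / 6 = 6.042

6.042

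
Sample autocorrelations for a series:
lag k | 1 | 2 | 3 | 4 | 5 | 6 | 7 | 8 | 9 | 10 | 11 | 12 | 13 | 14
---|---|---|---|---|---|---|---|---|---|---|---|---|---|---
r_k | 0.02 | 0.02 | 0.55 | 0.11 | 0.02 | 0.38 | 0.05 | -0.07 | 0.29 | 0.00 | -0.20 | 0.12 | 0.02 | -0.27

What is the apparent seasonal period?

3

The largest autocorrelation is r_3 = 0.55, with weaker echoes at lags 6 (0.38) and 9 (0.29); the remaining lags stay at or below 0.12.
The dominant spike at lag 3 indicates a seasonal period of 3.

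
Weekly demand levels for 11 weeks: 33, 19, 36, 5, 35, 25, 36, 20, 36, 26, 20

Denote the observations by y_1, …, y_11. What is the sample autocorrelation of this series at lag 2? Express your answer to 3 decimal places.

0.463

Mean ȳ = (33 + 19 + 36 + 5 + 35 + 25 + 36 + 20 + 36 + 26 + 20)/11 = 26.4545
Numerator Σ_{t=1}^{9}(y_t−ȳ)(y_{t+2}−ȳ) = 458.5868
Denominator Σ(y_t−ȳ)² = 990.7273
r_2 = 458.5868 / 990.7273 = 0.463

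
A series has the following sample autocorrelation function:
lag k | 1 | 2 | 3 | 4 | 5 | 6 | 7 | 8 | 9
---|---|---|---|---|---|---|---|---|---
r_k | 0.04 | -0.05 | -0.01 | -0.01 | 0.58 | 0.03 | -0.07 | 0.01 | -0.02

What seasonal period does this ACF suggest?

5

The largest autocorrelation is r_5 = 0.58; the remaining lags stay at or below 0.04.
The dominant spike at lag 5 indicates a seasonal period of 5.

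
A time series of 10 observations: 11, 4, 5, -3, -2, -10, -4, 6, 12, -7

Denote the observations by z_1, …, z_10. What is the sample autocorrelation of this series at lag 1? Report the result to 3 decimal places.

0.134

Mean z̄ = (11 + 4 + 5 − 3 − 2 − 10 − 4 + 6 + 12 − 7)/10 = 1.2000
Numerator Σ_{t=1}^{9}(z_t−z̄)(z_{t+1}−z̄) = 67.9600
Denominator Σ(z_t−z̄)² = 505.6000
r_1 = 67.9600 / 505.6000 = 0.134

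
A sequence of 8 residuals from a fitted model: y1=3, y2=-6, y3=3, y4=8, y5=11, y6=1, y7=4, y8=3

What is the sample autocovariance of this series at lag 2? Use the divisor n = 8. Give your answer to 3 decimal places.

Mean ȳ = (3 − 6 + 3 + 8 + 11 + 1 + 4 + 3)/8 = 3.3750
Deviations: -0.3750, -9.3750, -0.3750, 4.6250, 7.6250, -2.3750, 0.6250, -0.3750
Σ_{t=1}^{6}(y_t−ȳ)(y_{t+2}−ȳ) = -51.4063
γ_2 = -51.4063 / 8 = -6.426

-6.426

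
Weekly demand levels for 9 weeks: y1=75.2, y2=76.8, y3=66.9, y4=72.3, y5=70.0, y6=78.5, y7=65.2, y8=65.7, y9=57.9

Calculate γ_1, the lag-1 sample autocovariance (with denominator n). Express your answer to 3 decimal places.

Mean ȳ = (75.2 + 76.8 + 66.9 + 72.3 + 70.0 + 78.5 + 65.2 + 65.7 + 57.9)/9 = 69.8333
Σ_{t=1}^{8}(y_t−ȳ)(y_{t+1}−ȳ) = 39.8922
γ_1 = 39.8922 / 9 = 4.432

4.432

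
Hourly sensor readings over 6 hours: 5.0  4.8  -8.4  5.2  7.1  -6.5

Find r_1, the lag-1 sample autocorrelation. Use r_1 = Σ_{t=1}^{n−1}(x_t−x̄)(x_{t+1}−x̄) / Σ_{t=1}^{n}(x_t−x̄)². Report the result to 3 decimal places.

-0.353

Mean x̄ = (5.0 + 4.8 − 8.4 + 5.2 + 7.1 − 6.5)/6 = 1.2000
Deviations from mean: 3.8000, 3.6000, -9.6000, 4.0000, 5.9000, -7.7000
Σ(x_t−x̄)(x_{t+1}−x̄) = (13.6800) + (-34.5600) + (-38.4000) + (23.6000) + (-45.4300) = -81.1100
Denominator Σ(x_t−x̄)² = 229.6600
r_1 = -81.1100 / 229.6600 = -0.353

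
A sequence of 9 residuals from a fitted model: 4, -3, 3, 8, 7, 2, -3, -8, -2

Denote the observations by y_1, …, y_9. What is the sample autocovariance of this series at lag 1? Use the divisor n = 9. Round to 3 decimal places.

11.209

Mean ȳ = (4 − 3 + 3 + 8 + 7 + 2 − 3 − 8 − 2)/9 = 0.8889
Σ_{t=1}^{8}(y_t−ȳ)(y_{t+1}−ȳ) = 100.8765
γ_1 = 100.8765 / 9 = 11.209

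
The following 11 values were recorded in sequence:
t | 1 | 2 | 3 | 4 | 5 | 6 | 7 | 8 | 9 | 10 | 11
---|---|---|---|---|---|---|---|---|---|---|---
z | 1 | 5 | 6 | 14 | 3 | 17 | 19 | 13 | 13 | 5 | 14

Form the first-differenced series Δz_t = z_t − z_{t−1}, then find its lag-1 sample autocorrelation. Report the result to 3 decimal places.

-0.508

First differences Δz: 4, 1, 8, -11, 14, 2, -6, 0, -8, 9
Mean of differences = 1.3000
Numerator Σ(Δz_t−Δz̄)(Δz_{t+1}−Δz̄) = -287.6900
Denominator Σ(Δz_t−Δz̄)² = 566.1000
r_1(Δz) = -287.6900 / 566.1000 = -0.508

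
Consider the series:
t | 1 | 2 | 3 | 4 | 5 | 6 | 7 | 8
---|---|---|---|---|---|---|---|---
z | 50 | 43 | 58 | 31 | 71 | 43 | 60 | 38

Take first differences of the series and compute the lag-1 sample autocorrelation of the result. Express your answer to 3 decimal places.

First differences Δz: -7, 15, -27, 40, -28, 17, -22
Mean of differences = -1.7143
Numerator Σ(Δz_t−Δz̄)(Δz_{t+1}−Δz̄) = -3533.7959
Denominator Σ(Δz_t−Δz̄)² = 4139.4286
r_1(Δz) = -3533.7959 / 4139.4286 = -0.854

-0.854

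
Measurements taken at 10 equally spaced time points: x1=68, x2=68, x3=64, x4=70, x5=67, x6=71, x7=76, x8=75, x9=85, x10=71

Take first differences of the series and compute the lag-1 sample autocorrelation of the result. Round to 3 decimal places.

First differences Δx: 0, -4, 6, -3, 4, 5, -1, 10, -14
Mean of differences = 0.3333
Numerator Σ(Δx_t−Δx̄)(Δx_{t+1}−Δx̄) = -194.7778
Denominator Σ(Δx_t−Δx̄)² = 398.0000
r_1(Δx) = -194.7778 / 398.0000 = -0.489

-0.489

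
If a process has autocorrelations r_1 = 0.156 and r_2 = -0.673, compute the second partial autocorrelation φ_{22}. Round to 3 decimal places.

-0.715

φ_{22} = (r_2 − r_1²) / (1 − r_1²)
r_1² = (0.156)² = 0.024336
Numerator = -0.673 − 0.0243 = -0.6973; denominator = 1 − 0.0243 = 0.9757
φ_{22} = -0.6973 / 0.9757 = -0.715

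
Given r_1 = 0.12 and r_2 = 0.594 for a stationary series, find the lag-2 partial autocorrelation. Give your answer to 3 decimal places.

0.588

φ_{22} = (r_2 − r_1²) / (1 − r_1²)
r_1² = (0.12)² = 0.0144
Numerator = 0.594 − 0.0144 = 0.5796; denominator = 1 − 0.0144 = 0.9856
φ_{22} = 0.5796 / 0.9856 = 0.588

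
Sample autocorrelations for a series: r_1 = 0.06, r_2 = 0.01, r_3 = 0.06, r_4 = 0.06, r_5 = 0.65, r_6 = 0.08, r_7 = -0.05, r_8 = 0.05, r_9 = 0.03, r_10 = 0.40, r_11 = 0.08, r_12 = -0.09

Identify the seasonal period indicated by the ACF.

5

The largest autocorrelation is r_5 = 0.65, with a weaker echo at lag 10 (0.40); the remaining lags stay at or below 0.08.
The dominant spike at lag 5 indicates a seasonal period of 5.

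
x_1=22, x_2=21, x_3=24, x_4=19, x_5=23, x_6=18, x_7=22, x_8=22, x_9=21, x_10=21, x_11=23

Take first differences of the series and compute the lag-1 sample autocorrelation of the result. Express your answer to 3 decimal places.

First differences Δx: -1, 3, -5, 4, -5, 4, 0, -1, 0, 2
Mean of differences = 0.1000
Numerator Σ(Δx_t−Δx̄)(Δx_{t+1}−Δx̄) = -78.0100
Denominator Σ(Δx_t−Δx̄)² = 96.9000
r_1(Δx) = -78.0100 / 96.9000 = -0.805

-0.805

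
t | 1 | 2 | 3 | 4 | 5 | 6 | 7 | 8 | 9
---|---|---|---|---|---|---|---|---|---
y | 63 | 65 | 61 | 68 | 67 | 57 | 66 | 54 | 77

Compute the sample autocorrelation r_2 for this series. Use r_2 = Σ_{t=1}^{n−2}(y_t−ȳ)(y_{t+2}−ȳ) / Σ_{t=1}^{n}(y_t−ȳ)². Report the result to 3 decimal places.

Mean ȳ = (63 + 65 + 61 + 68 + 67 + 57 + 66 + 54 + 77)/9 = 64.2222
Numerator Σ_{t=1}^{7}(y_t−ȳ)(y_{t+2}−ȳ) = 72.1235
Denominator Σ(y_t−ȳ)² = 357.5556
r_2 = 72.1235 / 357.5556 = 0.202

0.202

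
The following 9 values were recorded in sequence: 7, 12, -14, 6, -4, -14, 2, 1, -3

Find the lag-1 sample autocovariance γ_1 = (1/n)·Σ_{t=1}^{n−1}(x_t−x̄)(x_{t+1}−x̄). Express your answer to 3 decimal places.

-19.351

Mean x̄ = (7 + 12 − 14 + 6 − 4 − 14 + 2 + 1 − 3)/9 = -0.7778
Σ_{t=1}^{8}(x_t−x̄)(x_{t+1}−x̄) = -174.1605
γ_1 = -174.1605 / 9 = -19.351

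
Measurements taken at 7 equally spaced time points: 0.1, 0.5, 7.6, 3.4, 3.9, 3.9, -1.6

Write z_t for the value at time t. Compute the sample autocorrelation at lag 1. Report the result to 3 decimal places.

Mean z̄ = (0.1 + 0.5 + 7.6 + 3.4 + 3.9 + 3.9 − 1.6)/7 = 2.5429
Deviations from mean: -2.4429, -2.0429, 5.0571, 0.8571, 1.3571, 1.3571, -4.1429
Σ(z_t−z̄)(z_{t+1}−z̄) = (4.9904) + (-10.3310) + (4.3347) + (1.1633) + (1.8418) + (-5.6224) = -3.6233
Denominator Σ(z_t−z̄)² = 57.2971
r_1 = -3.6233 / 57.2971 = -0.063

-0.063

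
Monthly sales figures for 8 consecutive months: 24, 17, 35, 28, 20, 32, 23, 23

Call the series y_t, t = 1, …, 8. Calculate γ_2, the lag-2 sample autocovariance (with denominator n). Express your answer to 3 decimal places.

-8.859

Mean ȳ = (24 + 17 + 35 + 28 + 20 + 32 + 23 + 23)/8 = 25.2500
Deviations: -1.2500, -8.2500, 9.7500, 2.7500, -5.2500, 6.7500, -2.2500, -2.2500
Σ_{t=1}^{6}(y_t−ȳ)(y_{t+2}−ȳ) = -70.8750
γ_2 = -70.8750 / 8 = -8.859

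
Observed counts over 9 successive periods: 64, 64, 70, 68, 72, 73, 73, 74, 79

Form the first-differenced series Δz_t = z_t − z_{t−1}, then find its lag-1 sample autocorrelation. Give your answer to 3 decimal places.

First differences Δz: 0, 6, -2, 4, 1, 0, 1, 5
Mean of differences = 1.8750
Numerator Σ(Δz_t−Δz̄)(Δz_{t+1}−Δz̄) = -33.2656
Denominator Σ(Δz_t−Δz̄)² = 54.8750
r_1(Δz) = -33.2656 / 54.8750 = -0.606

-0.606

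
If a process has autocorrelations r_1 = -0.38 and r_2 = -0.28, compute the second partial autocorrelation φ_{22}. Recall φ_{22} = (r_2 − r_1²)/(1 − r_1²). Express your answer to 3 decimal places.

-0.496

φ_{22} = (r_2 − r_1²) / (1 − r_1²)
r_1² = (-0.38)² = 0.1444
Numerator = -0.28 − 0.1444 = -0.4244; denominator = 1 − 0.1444 = 0.8556
φ_{22} = -0.4244 / 0.8556 = -0.496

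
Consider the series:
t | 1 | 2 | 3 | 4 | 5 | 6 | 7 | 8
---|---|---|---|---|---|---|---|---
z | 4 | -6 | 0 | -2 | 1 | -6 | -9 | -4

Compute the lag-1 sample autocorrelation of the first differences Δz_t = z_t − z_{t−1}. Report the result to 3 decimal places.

-0.439

First differences Δz: -10, 6, -2, 3, -7, -3, 5
Mean of differences = -1.1429
Numerator Σ(Δz_t−Δz̄)(Δz_{t+1}−Δz̄) = -97.7347
Denominator Σ(Δz_t−Δz̄)² = 222.8571
r_1(Δz) = -97.7347 / 222.8571 = -0.439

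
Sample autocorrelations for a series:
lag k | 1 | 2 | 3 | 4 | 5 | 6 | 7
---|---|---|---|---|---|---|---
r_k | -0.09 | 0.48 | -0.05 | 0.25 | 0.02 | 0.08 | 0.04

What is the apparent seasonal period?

The largest autocorrelation is r_2 = 0.48, with a weaker echo at lag 4 (0.25); the remaining lags stay at or below 0.08.
The dominant spike at lag 2 indicates a seasonal period of 2.

2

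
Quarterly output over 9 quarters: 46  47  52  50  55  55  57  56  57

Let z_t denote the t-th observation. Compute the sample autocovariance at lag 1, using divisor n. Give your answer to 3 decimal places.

Mean z̄ = (46 + 47 + 52 + 50 + 55 + 55 + 57 + 56 + 57)/9 = 52.7778
Σ_{t=1}^{8}(z_t−z̄)(z_{t+1}−z̄) = 81.1728
γ_1 = 81.1728 / 9 = 9.019

9.019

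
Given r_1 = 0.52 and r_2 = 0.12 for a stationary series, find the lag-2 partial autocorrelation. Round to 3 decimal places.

φ_{22} = (r_2 − r_1²) / (1 − r_1²)
r_1² = (0.52)² = 0.2704
Numerator = 0.12 − 0.2704 = -0.1504; denominator = 1 − 0.2704 = 0.7296
φ_{22} = -0.1504 / 0.7296 = -0.206

-0.206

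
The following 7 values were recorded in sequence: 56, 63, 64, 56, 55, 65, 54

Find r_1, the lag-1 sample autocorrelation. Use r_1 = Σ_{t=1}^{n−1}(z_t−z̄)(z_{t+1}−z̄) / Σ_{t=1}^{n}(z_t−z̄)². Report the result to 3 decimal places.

-0.360

Mean z̄ = (56 + 63 + 64 + 56 + 55 + 65 + 54)/7 = 59.0000
Numerator Σ_{t=1}^{6}(z_t−z̄)(z_{t+1}−z̄) = -49.0000
Denominator Σ(z_t−z̄)² = 136.0000
r_1 = -49.0000 / 136.0000 = -0.360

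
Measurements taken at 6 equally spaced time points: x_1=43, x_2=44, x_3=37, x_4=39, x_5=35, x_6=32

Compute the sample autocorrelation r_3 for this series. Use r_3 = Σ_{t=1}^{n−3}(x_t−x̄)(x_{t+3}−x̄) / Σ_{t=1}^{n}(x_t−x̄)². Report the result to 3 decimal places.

-0.068

Mean x̄ = (43 + 44 + 37 + 39 + 35 + 32)/6 = 38.3333
Deviations from mean: 4.6667, 5.6667, -1.3333, 0.6667, -3.3333, -6.3333
Σ(x_t−x̄)(x_{t+3}−x̄) = (3.1111) + (-18.8889) + (8.4444) = -7.3333
Denominator Σ(x_t−x̄)² = 107.3333
r_3 = -7.3333 / 107.3333 = -0.068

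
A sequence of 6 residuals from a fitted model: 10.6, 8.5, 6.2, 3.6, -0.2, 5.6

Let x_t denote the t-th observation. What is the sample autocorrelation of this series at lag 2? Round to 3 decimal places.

Mean x̄ = (10.6 + 8.5 + 6.2 + 3.6 − 0.2 + 5.6)/6 = 5.7167
Σ(x_t−x̄)(x_{t+2}−x̄) = (2.3603) + (-5.8914) + (-2.8597) + (0.2469) = -6.1439
Denominator Σ(x_t−x̄)² = 71.3283
r_2 = -6.1439 / 71.3283 = -0.086

-0.086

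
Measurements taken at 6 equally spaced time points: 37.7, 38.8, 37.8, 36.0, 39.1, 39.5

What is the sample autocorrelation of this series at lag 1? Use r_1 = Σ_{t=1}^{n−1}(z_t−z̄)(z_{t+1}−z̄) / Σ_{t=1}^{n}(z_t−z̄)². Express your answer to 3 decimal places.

Mean z̄ = (37.7 + 38.8 + 37.8 + 36.0 + 39.1 + 39.5)/6 = 38.1500
Deviations from mean: -0.4500, 0.6500, -0.3500, -2.1500, 0.9500, 1.3500
Σ(z_t−z̄)(z_{t+1}−z̄) = (-0.2925) + (-0.2275) + (0.7525) + (-2.0425) + (1.2825) = -0.5275
Denominator Σ(z_t−z̄)² = 8.0950
r_1 = -0.5275 / 8.0950 = -0.065

-0.065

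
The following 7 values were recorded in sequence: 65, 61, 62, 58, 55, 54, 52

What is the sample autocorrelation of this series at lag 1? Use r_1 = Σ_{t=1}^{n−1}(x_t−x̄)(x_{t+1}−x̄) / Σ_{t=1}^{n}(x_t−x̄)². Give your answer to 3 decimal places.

0.512

Mean x̄ = (65 + 61 + 62 + 58 + 55 + 54 + 52)/7 = 58.1429
Deviations from mean: 6.8571, 2.8571, 3.8571, -0.1429, -3.1429, -4.1429, -6.1429
Σ(x_t−x̄)(x_{t+1}−x̄) = (19.5918) + (11.0204) + (-0.5510) + (0.4490) + (13.0204) + (25.4490) = 68.9796
Denominator Σ(x_t−x̄)² = 134.8571
r_1 = 68.9796 / 134.8571 = 0.512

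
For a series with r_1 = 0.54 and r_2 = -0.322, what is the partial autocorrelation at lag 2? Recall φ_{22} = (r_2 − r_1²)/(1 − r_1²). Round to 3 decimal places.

φ_{22} = (r_2 − r_1²) / (1 − r_1²)
r_1² = (0.54)² = 0.2916
Numerator = -0.322 − 0.2916 = -0.6136; denominator = 1 − 0.2916 = 0.7084
φ_{22} = -0.6136 / 0.7084 = -0.866

-0.866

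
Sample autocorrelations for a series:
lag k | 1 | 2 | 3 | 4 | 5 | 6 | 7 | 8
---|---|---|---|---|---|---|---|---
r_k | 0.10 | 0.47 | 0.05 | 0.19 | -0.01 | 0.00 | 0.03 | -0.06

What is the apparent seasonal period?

The largest autocorrelation is r_2 = 0.47, with a weaker echo at lag 4 (0.19); the remaining lags stay at or below 0.10.
The dominant spike at lag 2 indicates a seasonal period of 2.

2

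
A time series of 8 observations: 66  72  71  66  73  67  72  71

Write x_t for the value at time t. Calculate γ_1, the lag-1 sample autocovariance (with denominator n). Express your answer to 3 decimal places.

-4.352

Mean x̄ = (66 + 72 + 71 + 66 + 73 + 67 + 72 + 71)/8 = 69.7500
Σ_{t=1}^{7}(x_t−x̄)(x_{t+1}−x̄) = -34.8125
γ_1 = -34.8125 / 8 = -4.352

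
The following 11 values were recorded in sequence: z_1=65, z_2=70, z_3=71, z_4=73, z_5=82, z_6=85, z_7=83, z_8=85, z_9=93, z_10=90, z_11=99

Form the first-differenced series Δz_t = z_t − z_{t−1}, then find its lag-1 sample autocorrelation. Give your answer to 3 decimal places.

First differences Δz: 5, 1, 2, 9, 3, -2, 2, 8, -3, 9
Mean of differences = 3.4000
Numerator Σ(Δz_t−Δz̄)(Δz_{t+1}−Δz̄) = -72.5600
Denominator Σ(Δz_t−Δz̄)² = 166.4000
r_1(Δz) = -72.5600 / 166.4000 = -0.436

-0.436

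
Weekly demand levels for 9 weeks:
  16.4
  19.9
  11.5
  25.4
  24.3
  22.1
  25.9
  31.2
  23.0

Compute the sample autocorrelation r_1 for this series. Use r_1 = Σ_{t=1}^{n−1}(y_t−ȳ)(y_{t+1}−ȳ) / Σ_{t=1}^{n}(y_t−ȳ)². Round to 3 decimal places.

0.191

Mean ȳ = (16.4 + 19.9 + 11.5 + 25.4 + 24.3 + 22.1 + 25.9 + 31.2 + 23.0)/9 = 22.1889
Numerator Σ_{t=1}^{8}(y_t−ȳ)(y_{t+1}−ȳ) = 50.4043
Denominator Σ(y_t−ȳ)² = 263.4089
r_1 = 50.4043 / 263.4089 = 0.191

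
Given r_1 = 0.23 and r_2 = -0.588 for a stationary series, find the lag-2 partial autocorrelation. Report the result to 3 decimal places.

-0.677

φ_{22} = (r_2 − r_1²) / (1 − r_1²)
r_1² = (0.23)² = 0.0529
Numerator = -0.588 − 0.0529 = -0.6409; denominator = 1 − 0.0529 = 0.9471
φ_{22} = -0.6409 / 0.9471 = -0.677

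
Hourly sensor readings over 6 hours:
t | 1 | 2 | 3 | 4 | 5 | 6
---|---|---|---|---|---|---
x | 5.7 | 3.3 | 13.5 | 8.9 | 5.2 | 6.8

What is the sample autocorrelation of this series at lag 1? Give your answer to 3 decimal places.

Mean x̄ = (5.7 + 3.3 + 13.5 + 8.9 + 5.2 + 6.8)/6 = 7.2333
Deviations from mean: -1.5333, -3.9333, 6.2667, 1.6667, -2.0333, -0.4333
Numerator Σ_{t=1}^{5}(x_t−x̄)(x_{t+1}−x̄) = -10.6811
Denominator Σ(x_t−x̄)² = 64.1933
r_1 = -10.6811 / 64.1933 = -0.166

-0.166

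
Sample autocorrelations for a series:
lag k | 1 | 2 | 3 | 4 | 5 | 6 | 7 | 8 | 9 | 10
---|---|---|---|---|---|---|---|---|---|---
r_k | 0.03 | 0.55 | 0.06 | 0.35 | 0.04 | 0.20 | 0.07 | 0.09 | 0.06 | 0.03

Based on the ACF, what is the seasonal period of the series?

2

The largest autocorrelation is r_2 = 0.55, with weaker echoes at lags 4 (0.35) and 6 (0.20); the remaining lags stay at or below 0.09.
The dominant spike at lag 2 indicates a seasonal period of 2.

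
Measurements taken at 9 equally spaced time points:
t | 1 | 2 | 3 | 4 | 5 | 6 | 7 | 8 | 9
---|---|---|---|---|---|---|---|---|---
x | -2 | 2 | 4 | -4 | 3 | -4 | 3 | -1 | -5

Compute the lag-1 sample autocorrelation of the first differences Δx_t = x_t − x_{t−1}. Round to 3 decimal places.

-0.669

First differences Δx: 4, 2, -8, 7, -7, 7, -4, -4
Mean of differences = -0.3750
Numerator Σ(Δx_t−Δx̄)(Δx_{t+1}−Δx̄) = -175.2656
Denominator Σ(Δx_t−Δx̄)² = 261.8750
r_1(Δx) = -175.2656 / 261.8750 = -0.669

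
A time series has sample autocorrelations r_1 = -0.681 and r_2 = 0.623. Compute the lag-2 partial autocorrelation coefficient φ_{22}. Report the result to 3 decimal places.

φ_{22} = (r_2 − r_1²) / (1 − r_1²)
r_1² = (-0.681)² = 0.463761
Numerator = 0.623 − 0.4638 = 0.1592; denominator = 1 − 0.4638 = 0.5362
φ_{22} = 0.1592 / 0.5362 = 0.297

0.297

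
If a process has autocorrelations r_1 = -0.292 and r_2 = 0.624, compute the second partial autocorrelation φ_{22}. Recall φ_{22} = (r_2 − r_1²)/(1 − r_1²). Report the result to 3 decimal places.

0.589

φ_{22} = (r_2 − r_1²) / (1 − r_1²)
r_1² = (-0.292)² = 0.085264
Numerator = 0.624 − 0.0853 = 0.5387; denominator = 1 − 0.0853 = 0.9147
φ_{22} = 0.5387 / 0.9147 = 0.589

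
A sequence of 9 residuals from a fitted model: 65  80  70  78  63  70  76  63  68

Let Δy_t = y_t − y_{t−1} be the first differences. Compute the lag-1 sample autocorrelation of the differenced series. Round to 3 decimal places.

-0.616

First differences Δy: 15, -10, 8, -15, 7, 6, -13, 5
Mean of differences = 0.3750
Numerator Σ(Δy_t−Δȳ)(Δy_{t+1}−Δȳ) = -549.7656
Denominator Σ(Δy_t−Δȳ)² = 891.8750
r_1(Δy) = -549.7656 / 891.8750 = -0.616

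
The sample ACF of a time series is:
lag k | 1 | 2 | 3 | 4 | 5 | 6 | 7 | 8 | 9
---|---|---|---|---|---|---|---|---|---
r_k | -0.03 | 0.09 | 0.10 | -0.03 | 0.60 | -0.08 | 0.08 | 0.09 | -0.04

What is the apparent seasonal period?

The largest autocorrelation is r_5 = 0.60; the remaining lags stay at or below 0.10.
The dominant spike at lag 5 indicates a seasonal period of 5.

5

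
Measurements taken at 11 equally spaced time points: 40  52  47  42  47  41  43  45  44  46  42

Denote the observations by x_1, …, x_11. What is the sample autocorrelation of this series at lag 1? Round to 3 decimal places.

-0.305

Mean x̄ = (40 + 52 + 47 + 42 + 47 + 41 + 43 + 45 + 44 + 46 + 42)/11 = 44.4545
Numerator Σ_{t=1}^{10}(x_t−x̄)(x_{t+1}−x̄) = -36.2066
Denominator Σ(x_t−x̄)² = 118.7273
r_1 = -36.2066 / 118.7273 = -0.305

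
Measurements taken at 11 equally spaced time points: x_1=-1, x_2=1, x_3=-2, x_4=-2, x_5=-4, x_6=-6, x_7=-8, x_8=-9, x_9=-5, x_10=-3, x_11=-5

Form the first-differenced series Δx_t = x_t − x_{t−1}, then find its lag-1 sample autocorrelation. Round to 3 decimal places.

0.046

First differences Δx: 2, -3, 0, -2, -2, -2, -1, 4, 2, -2
Mean of differences = -0.4000
Numerator Σ(Δx_t−Δx̄)(Δx_{t+1}−Δx̄) = 2.2400
Denominator Σ(Δx_t−Δx̄)² = 48.4000
r_1(Δx) = 2.2400 / 48.4000 = 0.046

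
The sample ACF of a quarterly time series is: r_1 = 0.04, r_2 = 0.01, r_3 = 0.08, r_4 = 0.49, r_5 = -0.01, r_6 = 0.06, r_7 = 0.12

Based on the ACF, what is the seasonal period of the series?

4

The largest autocorrelation is r_4 = 0.49; the remaining lags stay at or below 0.12.
The dominant spike at lag 4 indicates a seasonal period of 4.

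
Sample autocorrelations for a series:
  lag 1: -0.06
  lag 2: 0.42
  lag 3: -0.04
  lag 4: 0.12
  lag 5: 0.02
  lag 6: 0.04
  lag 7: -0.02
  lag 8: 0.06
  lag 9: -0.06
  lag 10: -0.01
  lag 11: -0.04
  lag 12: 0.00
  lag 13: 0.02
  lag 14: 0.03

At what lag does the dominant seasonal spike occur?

The largest autocorrelation is r_2 = 0.42; the remaining lags stay at or below 0.12.
The dominant spike at lag 2 indicates a seasonal period of 2.

2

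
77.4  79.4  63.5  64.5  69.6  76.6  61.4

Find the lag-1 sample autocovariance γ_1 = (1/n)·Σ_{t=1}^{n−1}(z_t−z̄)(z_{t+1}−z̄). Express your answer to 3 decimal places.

-2.049

Mean z̄ = (77.4 + 79.4 + 63.5 + 64.5 + 69.6 + 76.6 + 61.4)/7 = 70.3429
Deviations: 7.0571, 9.0571, -6.8429, -5.8429, -0.7429, 6.2571, -8.9429
Σ_{t=1}^{6}(z_t−z̄)(z_{t+1}−z̄) = -14.3418
γ_1 = -14.3418 / 7 = -2.049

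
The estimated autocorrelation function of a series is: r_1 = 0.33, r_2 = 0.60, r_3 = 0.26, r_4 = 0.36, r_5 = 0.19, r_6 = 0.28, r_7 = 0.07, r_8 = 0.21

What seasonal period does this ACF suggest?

2

The largest autocorrelation is r_2 = 0.60, with a weaker echo at lag 4 (0.36); the remaining lags stay at or below 0.33.
The dominant spike at lag 2 indicates a seasonal period of 2.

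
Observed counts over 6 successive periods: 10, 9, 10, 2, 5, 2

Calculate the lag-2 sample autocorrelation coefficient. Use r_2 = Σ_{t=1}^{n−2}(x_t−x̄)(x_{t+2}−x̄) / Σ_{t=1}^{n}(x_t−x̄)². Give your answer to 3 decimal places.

Mean x̄ = (10 + 9 + 10 + 2 + 5 + 2)/6 = 6.3333
Deviations from mean: 3.6667, 2.6667, 3.6667, -4.3333, -1.3333, -4.3333
Numerator Σ_{t=1}^{4}(x_t−x̄)(x_{t+2}−x̄) = 15.7778
Denominator Σ(x_t−x̄)² = 73.3333
r_2 = 15.7778 / 73.3333 = 0.215

0.215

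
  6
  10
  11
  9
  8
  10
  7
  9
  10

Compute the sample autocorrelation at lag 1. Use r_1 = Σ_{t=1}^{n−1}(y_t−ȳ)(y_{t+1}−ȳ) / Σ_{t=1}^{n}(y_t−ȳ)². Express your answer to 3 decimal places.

Mean ȳ = (6 + 10 + 11 + 9 + 8 + 10 + 7 + 9 + 10)/9 = 8.8889
Numerator Σ_{t=1}^{8}(y_t−ȳ)(y_{t+1}−ȳ) = -3.9012
Denominator Σ(y_t−ȳ)² = 20.8889
r_1 = -3.9012 / 20.8889 = -0.187

-0.187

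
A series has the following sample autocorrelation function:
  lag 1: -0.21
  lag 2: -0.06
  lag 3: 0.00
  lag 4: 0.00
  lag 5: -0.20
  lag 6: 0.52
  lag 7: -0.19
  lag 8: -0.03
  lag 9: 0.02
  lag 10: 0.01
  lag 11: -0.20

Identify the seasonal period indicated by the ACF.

6

The largest autocorrelation is r_6 = 0.52; the remaining lags stay at or below 0.02.
The dominant spike at lag 6 indicates a seasonal period of 6.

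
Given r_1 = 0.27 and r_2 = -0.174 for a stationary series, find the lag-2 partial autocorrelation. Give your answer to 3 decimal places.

φ_{22} = (r_2 − r_1²) / (1 − r_1²)
r_1² = (0.27)² = 0.0729
Numerator = -0.174 − 0.0729 = -0.2469; denominator = 1 − 0.0729 = 0.9271
φ_{22} = -0.2469 / 0.9271 = -0.266

-0.266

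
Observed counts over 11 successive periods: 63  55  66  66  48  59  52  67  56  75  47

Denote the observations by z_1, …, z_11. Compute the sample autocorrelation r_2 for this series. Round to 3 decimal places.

Mean z̄ = (63 + 55 + 66 + 66 + 48 + 59 + 52 + 67 + 56 + 75 + 47)/11 = 59.4545
Numerator Σ_{t=1}^{9}(z_t−z̄)(z_{t+2}−z̄) = 184.1322
Denominator Σ(z_t−z̄)² = 770.7273
r_2 = 184.1322 / 770.7273 = 0.239

0.239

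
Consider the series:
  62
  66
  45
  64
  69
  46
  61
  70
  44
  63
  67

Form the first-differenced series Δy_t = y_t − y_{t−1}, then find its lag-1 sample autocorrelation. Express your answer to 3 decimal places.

-0.500

First differences Δy: 4, -21, 19, 5, -23, 15, 9, -26, 19, 4
Mean of differences = 0.5000
Numerator Σ(Δy_t−Δȳ)(Δy_{t+1}−Δȳ) = -1363.7500
Denominator Σ(Δy_t−Δȳ)² = 2728.5000
r_1(Δy) = -1363.7500 / 2728.5000 = -0.500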